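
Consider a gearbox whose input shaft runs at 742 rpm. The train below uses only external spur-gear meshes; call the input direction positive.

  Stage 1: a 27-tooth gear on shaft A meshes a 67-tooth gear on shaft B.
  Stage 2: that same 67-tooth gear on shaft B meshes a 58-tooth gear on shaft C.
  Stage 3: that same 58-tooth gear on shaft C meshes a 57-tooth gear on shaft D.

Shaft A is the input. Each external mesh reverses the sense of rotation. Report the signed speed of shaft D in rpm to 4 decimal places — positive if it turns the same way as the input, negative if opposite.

Stage 1 [27T→67T]: ω = 742.0000×27/67 = 299.0149 rpm, dir flips to −; running = −299.0149
Stage 2 [67T→58T]: ω = 299.0149×67/58 = 345.4138 rpm, dir flips to +; running = +345.4138
Stage 3 [58T→57T]: ω = 345.4138×58/57 = 351.4737 rpm, dir flips to −; running = −351.4737

-351.4737 rpm (opposite to input, |ω| = 351.4737 rpm)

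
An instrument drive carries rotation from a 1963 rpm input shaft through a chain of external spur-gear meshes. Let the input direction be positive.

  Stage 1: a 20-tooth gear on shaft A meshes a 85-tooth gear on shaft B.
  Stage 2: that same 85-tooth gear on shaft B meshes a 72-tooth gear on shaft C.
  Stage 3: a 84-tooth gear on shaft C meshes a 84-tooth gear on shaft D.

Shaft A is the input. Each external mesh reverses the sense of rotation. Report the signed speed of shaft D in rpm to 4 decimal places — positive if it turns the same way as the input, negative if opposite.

Stage 1 [20T→85T]: ω = 1963.0000×20/85 = 461.8824 rpm, dir flips to −; running = −461.8824
Stage 2 [85T→72T]: ω = 461.8824×85/72 = 545.2778 rpm, dir flips to +; running = +545.2778
Stage 3 [84T→84T]: ω = 545.2778×84/84 = 545.2778 rpm, dir flips to −; running = −545.2778

-545.2778 rpm (opposite to input, |ω| = 545.2778 rpm)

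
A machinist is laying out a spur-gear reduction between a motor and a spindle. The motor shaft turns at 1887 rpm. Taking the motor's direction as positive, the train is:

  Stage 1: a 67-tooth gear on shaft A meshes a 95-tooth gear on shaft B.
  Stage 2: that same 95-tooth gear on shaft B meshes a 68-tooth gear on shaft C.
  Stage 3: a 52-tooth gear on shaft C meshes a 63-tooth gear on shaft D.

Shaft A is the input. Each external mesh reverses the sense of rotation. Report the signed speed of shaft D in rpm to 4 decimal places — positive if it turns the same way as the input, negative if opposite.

-1534.6190 rpm (opposite to input, |ω| = 1534.6190 rpm)

Stage 1 [67T→95T]: ω = 1887.0000×67/95 = 1330.8316 rpm, dir flips to −; running = −1330.8316
Stage 2 [95T→68T]: ω = 1330.8316×95/68 = 1859.2500 rpm, dir flips to +; running = +1859.2500
Stage 3 [52T→63T]: ω = 1859.2500×52/63 = 1534.6190 rpm, dir flips to −; running = −1534.6190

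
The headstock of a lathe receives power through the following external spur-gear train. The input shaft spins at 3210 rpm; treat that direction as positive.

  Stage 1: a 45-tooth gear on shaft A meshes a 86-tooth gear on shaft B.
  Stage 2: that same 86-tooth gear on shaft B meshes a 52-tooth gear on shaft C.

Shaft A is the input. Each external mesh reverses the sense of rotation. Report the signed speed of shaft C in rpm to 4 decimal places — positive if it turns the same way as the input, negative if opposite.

Stage 1 [45T→86T]: ω = 3210.0000×45/86 = 1679.6512 rpm, dir flips to −; running = −1679.6512
Stage 2 [86T→52T]: ω = 1679.6512×86/52 = 2777.8846 rpm, dir flips to +; running = +2777.8846

+2777.8846 rpm (same as input, |ω| = 2777.8846 rpm)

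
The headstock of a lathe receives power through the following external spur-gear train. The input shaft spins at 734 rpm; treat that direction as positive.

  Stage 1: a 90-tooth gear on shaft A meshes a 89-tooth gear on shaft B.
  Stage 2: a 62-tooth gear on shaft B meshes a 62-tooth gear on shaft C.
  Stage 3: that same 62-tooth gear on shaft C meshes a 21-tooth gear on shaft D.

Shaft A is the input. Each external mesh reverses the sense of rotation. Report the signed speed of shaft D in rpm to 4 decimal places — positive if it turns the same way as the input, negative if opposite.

-2191.3965 rpm (opposite to input, |ω| = 2191.3965 rpm)

Stage 1 [90T→89T]: ω = 734.0000×90/89 = 742.2472 rpm, dir flips to −; running = −742.2472
Stage 2 [62T→62T]: ω = 742.2472×62/62 = 742.2472 rpm, dir flips to +; running = +742.2472
Stage 3 [62T→21T]: ω = 742.2472×62/21 = 2191.3965 rpm, dir flips to −; running = −2191.3965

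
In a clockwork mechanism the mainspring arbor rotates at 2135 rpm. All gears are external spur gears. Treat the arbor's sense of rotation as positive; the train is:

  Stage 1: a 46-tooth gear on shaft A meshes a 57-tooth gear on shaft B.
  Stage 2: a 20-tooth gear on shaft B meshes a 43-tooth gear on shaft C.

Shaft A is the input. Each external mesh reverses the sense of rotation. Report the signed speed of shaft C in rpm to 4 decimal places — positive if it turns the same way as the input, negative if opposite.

Stage 1 [46T→57T]: ω = 2135.0000×46/57 = 1722.9825 rpm, dir flips to −; running = −1722.9825
Stage 2 [20T→43T]: ω = 1722.9825×20/43 = 801.3872 rpm, dir flips to +; running = +801.3872

+801.3872 rpm (same as input, |ω| = 801.3872 rpm)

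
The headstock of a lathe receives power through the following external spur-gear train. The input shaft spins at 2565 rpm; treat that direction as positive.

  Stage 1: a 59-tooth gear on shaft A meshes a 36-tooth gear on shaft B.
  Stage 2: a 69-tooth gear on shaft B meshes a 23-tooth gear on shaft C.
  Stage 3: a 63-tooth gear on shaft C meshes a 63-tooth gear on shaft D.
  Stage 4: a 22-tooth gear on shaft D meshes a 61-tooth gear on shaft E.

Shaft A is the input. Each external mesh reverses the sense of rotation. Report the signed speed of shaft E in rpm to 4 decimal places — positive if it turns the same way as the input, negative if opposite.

Stage 1 [59T→36T]: ω = 2565.0000×59/36 = 4203.7500 rpm, dir flips to −; running = −4203.7500
Stage 2 [69T→23T]: ω = 4203.7500×69/23 = 12611.2500 rpm, dir flips to +; running = +12611.2500
Stage 3 [63T→63T]: ω = 12611.2500×63/63 = 12611.2500 rpm, dir flips to −; running = −12611.2500
Stage 4 [22T→61T]: ω = 12611.2500×22/61 = 4548.3197 rpm, dir flips to +; running = +4548.3197

+4548.3197 rpm (same as input, |ω| = 4548.3197 rpm)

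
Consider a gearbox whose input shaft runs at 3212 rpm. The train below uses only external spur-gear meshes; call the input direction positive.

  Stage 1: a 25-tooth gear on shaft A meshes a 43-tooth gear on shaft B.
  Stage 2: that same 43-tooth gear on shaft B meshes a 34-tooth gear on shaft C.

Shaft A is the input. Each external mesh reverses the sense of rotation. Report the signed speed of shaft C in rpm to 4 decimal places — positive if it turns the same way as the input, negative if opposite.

Stage 1 [25T→43T]: ω = 3212.0000×25/43 = 1867.4419 rpm, dir flips to −; running = −1867.4419
Stage 2 [43T→34T]: ω = 1867.4419×43/34 = 2361.7647 rpm, dir flips to +; running = +2361.7647

+2361.7647 rpm (same as input, |ω| = 2361.7647 rpm)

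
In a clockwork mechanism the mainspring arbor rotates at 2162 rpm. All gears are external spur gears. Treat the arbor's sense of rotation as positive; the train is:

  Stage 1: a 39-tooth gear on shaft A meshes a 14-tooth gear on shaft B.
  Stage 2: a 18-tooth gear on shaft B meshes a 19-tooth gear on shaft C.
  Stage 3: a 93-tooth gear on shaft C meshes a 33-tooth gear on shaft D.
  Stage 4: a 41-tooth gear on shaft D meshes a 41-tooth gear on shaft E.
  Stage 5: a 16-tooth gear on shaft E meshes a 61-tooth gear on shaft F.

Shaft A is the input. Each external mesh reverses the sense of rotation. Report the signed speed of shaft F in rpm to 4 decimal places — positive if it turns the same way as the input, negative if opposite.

-4217.6479 rpm (opposite to input, |ω| = 4217.6479 rpm)

Stage 1 [39T→14T]: ω = 2162.0000×39/14 = 6022.7143 rpm, dir flips to −; running = −6022.7143
Stage 2 [18T→19T]: ω = 6022.7143×18/19 = 5705.7293 rpm, dir flips to +; running = +5705.7293
Stage 3 [93T→33T]: ω = 5705.7293×93/33 = 16079.7826 rpm, dir flips to −; running = −16079.7826
Stage 4 [41T→41T]: ω = 16079.7826×41/41 = 16079.7826 rpm, dir flips to +; running = +16079.7826
Stage 5 [16T→61T]: ω = 16079.7826×16/61 = 4217.6479 rpm, dir flips to −; running = −4217.6479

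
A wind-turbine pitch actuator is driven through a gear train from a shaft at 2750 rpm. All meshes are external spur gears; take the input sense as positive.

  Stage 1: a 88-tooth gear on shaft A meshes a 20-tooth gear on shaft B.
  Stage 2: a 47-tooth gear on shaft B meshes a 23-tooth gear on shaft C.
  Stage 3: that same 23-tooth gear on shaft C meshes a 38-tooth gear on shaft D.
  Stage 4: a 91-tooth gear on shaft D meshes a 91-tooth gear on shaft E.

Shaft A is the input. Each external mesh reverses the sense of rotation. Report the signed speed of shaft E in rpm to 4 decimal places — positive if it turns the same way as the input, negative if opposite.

Stage 1 [88T→20T]: ω = 2750.0000×88/20 = 12100.0000 rpm, dir flips to −; running = −12100.0000
Stage 2 [47T→23T]: ω = 12100.0000×47/23 = 24726.0870 rpm, dir flips to +; running = +24726.0870
Stage 3 [23T→38T]: ω = 24726.0870×23/38 = 14965.7895 rpm, dir flips to −; running = −14965.7895
Stage 4 [91T→91T]: ω = 14965.7895×91/91 = 14965.7895 rpm, dir flips to +; running = +14965.7895

+14965.7895 rpm (same as input, |ω| = 14965.7895 rpm)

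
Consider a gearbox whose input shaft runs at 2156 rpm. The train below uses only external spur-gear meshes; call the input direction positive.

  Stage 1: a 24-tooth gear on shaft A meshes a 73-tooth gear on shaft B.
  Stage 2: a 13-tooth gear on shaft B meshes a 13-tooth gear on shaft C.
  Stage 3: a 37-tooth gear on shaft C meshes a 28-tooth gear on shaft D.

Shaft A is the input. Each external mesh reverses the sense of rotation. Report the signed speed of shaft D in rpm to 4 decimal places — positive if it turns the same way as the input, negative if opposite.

-936.6575 rpm (opposite to input, |ω| = 936.6575 rpm)

Stage 1 [24T→73T]: ω = 2156.0000×24/73 = 708.8219 rpm, dir flips to −; running = −708.8219
Stage 2 [13T→13T]: ω = 708.8219×13/13 = 708.8219 rpm, dir flips to +; running = +708.8219
Stage 3 [37T→28T]: ω = 708.8219×37/28 = 936.6575 rpm, dir flips to −; running = −936.6575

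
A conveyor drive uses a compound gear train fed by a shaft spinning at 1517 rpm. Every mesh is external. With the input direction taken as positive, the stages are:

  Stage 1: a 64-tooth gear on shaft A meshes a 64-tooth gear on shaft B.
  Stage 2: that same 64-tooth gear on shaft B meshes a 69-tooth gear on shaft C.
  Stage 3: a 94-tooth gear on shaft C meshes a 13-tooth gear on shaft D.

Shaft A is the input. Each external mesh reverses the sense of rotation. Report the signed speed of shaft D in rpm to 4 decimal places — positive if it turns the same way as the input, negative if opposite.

Stage 1 [64T→64T]: ω = 1517.0000×64/64 = 1517.0000 rpm, dir flips to −; running = −1517.0000
Stage 2 [64T→69T]: ω = 1517.0000×64/69 = 1407.0725 rpm, dir flips to +; running = +1407.0725
Stage 3 [94T→13T]: ω = 1407.0725×94/13 = 10174.2163 rpm, dir flips to −; running = −10174.2163

-10174.2163 rpm (opposite to input, |ω| = 10174.2163 rpm)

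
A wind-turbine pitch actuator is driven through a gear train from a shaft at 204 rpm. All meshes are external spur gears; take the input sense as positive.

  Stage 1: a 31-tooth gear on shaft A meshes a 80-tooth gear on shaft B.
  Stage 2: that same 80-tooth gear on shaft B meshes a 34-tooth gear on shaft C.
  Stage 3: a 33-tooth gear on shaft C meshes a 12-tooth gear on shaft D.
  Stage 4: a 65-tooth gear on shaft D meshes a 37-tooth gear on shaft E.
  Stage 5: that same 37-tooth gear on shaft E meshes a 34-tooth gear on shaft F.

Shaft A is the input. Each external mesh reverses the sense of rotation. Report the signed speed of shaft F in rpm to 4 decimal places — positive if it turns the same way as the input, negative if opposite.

Stage 1 [31T→80T]: ω = 204.0000×31/80 = 79.0500 rpm, dir flips to −; running = −79.0500
Stage 2 [80T→34T]: ω = 79.0500×80/34 = 186.0000 rpm, dir flips to +; running = +186.0000
Stage 3 [33T→12T]: ω = 186.0000×33/12 = 511.5000 rpm, dir flips to −; running = −511.5000
Stage 4 [65T→37T]: ω = 511.5000×65/37 = 898.5811 rpm, dir flips to +; running = +898.5811
Stage 5 [37T→34T]: ω = 898.5811×37/34 = 977.8676 rpm, dir flips to −; running = −977.8676

-977.8676 rpm (opposite to input, |ω| = 977.8676 rpm)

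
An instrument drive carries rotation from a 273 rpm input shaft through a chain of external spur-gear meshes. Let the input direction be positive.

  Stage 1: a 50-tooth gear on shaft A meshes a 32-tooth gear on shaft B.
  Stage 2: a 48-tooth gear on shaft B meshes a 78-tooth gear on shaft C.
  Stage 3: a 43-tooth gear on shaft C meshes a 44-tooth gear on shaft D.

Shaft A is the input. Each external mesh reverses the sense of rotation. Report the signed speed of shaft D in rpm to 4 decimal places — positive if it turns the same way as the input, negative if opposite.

Stage 1 [50T→32T]: ω = 273.0000×50/32 = 426.5625 rpm, dir flips to −; running = −426.5625
Stage 2 [48T→78T]: ω = 426.5625×48/78 = 262.5000 rpm, dir flips to +; running = +262.5000
Stage 3 [43T→44T]: ω = 262.5000×43/44 = 256.5341 rpm, dir flips to −; running = −256.5341

-256.5341 rpm (opposite to input, |ω| = 256.5341 rpm)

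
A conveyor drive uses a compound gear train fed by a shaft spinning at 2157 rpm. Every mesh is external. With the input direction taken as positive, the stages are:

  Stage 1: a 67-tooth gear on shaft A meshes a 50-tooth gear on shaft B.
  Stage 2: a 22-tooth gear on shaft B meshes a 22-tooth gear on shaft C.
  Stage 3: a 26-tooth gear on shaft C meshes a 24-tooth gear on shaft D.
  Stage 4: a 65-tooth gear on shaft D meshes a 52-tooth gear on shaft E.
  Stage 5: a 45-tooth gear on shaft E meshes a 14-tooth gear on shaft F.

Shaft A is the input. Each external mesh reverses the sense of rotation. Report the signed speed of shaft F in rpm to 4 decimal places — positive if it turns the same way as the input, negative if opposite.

Stage 1 [67T→50T]: ω = 2157.0000×67/50 = 2890.3800 rpm, dir flips to −; running = −2890.3800
Stage 2 [22T→22T]: ω = 2890.3800×22/22 = 2890.3800 rpm, dir flips to +; running = +2890.3800
Stage 3 [26T→24T]: ω = 2890.3800×26/24 = 3131.2450 rpm, dir flips to −; running = −3131.2450
Stage 4 [65T→52T]: ω = 3131.2450×65/52 = 3914.0563 rpm, dir flips to +; running = +3914.0563
Stage 5 [45T→14T]: ω = 3914.0563×45/14 = 12580.8951 rpm, dir flips to −; running = −12580.8951

-12580.8951 rpm (opposite to input, |ω| = 12580.8951 rpm)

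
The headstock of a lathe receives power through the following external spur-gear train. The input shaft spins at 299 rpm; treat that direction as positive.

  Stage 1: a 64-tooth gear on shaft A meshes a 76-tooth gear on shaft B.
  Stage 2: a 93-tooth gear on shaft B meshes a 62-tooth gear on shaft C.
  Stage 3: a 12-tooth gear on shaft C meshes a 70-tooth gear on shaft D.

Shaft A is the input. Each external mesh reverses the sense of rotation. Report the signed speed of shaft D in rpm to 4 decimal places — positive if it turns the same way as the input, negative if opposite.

-64.7459 rpm (opposite to input, |ω| = 64.7459 rpm)

Stage 1 [64T→76T]: ω = 299.0000×64/76 = 251.7895 rpm, dir flips to −; running = −251.7895
Stage 2 [93T→62T]: ω = 251.7895×93/62 = 377.6842 rpm, dir flips to +; running = +377.6842
Stage 3 [12T→70T]: ω = 377.6842×12/70 = 64.7459 rpm, dir flips to −; running = −64.7459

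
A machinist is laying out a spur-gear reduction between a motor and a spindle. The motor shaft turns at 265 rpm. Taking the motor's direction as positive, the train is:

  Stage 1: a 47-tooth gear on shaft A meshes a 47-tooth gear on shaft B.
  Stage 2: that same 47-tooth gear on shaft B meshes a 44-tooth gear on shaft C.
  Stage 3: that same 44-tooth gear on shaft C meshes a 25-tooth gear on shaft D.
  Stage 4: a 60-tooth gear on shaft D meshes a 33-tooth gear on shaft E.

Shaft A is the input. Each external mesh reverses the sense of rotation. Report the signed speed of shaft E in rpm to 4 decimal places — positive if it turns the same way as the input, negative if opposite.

Stage 1 [47T→47T]: ω = 265.0000×47/47 = 265.0000 rpm, dir flips to −; running = −265.0000
Stage 2 [47T→44T]: ω = 265.0000×47/44 = 283.0682 rpm, dir flips to +; running = +283.0682
Stage 3 [44T→25T]: ω = 283.0682×44/25 = 498.2000 rpm, dir flips to −; running = −498.2000
Stage 4 [60T→33T]: ω = 498.2000×60/33 = 905.8182 rpm, dir flips to +; running = +905.8182

+905.8182 rpm (same as input, |ω| = 905.8182 rpm)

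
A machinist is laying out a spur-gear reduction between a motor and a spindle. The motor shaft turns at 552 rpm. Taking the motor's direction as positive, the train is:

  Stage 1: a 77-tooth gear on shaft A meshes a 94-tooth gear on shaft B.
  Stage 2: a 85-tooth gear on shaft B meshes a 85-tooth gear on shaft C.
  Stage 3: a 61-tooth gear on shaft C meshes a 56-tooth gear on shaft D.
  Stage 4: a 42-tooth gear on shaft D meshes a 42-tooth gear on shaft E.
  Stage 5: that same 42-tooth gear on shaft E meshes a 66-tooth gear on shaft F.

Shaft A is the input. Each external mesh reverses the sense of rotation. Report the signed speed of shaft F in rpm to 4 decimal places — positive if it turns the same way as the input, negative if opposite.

-313.4362 rpm (opposite to input, |ω| = 313.4362 rpm)

Stage 1 [77T→94T]: ω = 552.0000×77/94 = 452.1702 rpm, dir flips to −; running = −452.1702
Stage 2 [85T→85T]: ω = 452.1702×85/85 = 452.1702 rpm, dir flips to +; running = +452.1702
Stage 3 [61T→56T]: ω = 452.1702×61/56 = 492.5426 rpm, dir flips to −; running = −492.5426
Stage 4 [42T→42T]: ω = 492.5426×42/42 = 492.5426 rpm, dir flips to +; running = +492.5426
Stage 5 [42T→66T]: ω = 492.5426×42/66 = 313.4362 rpm, dir flips to −; running = −313.4362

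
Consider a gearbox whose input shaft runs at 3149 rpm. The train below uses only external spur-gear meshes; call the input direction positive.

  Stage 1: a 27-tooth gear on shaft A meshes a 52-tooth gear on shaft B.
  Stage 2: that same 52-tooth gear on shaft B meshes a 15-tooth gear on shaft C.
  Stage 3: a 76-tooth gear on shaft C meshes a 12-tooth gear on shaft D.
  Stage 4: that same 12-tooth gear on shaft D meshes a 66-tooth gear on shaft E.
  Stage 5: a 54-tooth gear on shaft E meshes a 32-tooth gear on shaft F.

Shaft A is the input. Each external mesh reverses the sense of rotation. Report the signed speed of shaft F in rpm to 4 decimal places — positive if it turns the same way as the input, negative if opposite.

Stage 1 [27T→52T]: ω = 3149.0000×27/52 = 1635.0577 rpm, dir flips to −; running = −1635.0577
Stage 2 [52T→15T]: ω = 1635.0577×52/15 = 5668.2000 rpm, dir flips to +; running = +5668.2000
Stage 3 [76T→12T]: ω = 5668.2000×76/12 = 35898.6000 rpm, dir flips to −; running = −35898.6000
Stage 4 [12T→66T]: ω = 35898.6000×12/66 = 6527.0182 rpm, dir flips to +; running = +6527.0182
Stage 5 [54T→32T]: ω = 6527.0182×54/32 = 11014.3432 rpm, dir flips to −; running = −11014.3432

-11014.3432 rpm (opposite to input, |ω| = 11014.3432 rpm)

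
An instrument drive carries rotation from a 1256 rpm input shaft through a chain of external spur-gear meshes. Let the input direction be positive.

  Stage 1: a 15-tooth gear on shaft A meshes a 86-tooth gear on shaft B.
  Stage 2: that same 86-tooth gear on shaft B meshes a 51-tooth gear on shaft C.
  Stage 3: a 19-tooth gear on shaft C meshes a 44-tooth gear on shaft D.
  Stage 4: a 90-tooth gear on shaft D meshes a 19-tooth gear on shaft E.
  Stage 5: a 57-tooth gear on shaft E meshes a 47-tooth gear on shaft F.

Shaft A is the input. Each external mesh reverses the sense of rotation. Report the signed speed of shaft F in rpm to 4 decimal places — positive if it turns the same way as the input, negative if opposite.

Stage 1 [15T→86T]: ω = 1256.0000×15/86 = 219.0698 rpm, dir flips to −; running = −219.0698
Stage 2 [86T→51T]: ω = 219.0698×86/51 = 369.4118 rpm, dir flips to +; running = +369.4118
Stage 3 [19T→44T]: ω = 369.4118×19/44 = 159.5187 rpm, dir flips to −; running = −159.5187
Stage 4 [90T→19T]: ω = 159.5187×90/19 = 755.6150 rpm, dir flips to +; running = +755.6150
Stage 5 [57T→47T]: ω = 755.6150×57/47 = 916.3841 rpm, dir flips to −; running = −916.3841

-916.3841 rpm (opposite to input, |ω| = 916.3841 rpm)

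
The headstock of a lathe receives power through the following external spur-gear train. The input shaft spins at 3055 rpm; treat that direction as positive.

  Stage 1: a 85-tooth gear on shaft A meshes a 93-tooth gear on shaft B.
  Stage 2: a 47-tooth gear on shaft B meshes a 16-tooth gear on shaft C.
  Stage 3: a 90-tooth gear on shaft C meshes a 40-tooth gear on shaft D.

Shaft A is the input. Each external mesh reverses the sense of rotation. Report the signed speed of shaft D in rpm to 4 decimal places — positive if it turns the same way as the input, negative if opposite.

Stage 1 [85T→93T]: ω = 3055.0000×85/93 = 2792.2043 rpm, dir flips to −; running = −2792.2043
Stage 2 [47T→16T]: ω = 2792.2043×47/16 = 8202.1001 rpm, dir flips to +; running = +8202.1001
Stage 3 [90T→40T]: ω = 8202.1001×90/40 = 18454.7253 rpm, dir flips to −; running = −18454.7253

-18454.7253 rpm (opposite to input, |ω| = 18454.7253 rpm)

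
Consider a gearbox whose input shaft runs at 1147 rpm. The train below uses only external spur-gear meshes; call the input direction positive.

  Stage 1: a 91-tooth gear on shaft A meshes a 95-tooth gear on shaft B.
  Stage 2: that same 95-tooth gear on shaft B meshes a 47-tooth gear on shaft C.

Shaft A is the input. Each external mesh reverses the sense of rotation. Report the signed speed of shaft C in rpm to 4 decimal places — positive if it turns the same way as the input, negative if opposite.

Stage 1 [91T→95T]: ω = 1147.0000×91/95 = 1098.7053 rpm, dir flips to −; running = −1098.7053
Stage 2 [95T→47T]: ω = 1098.7053×95/47 = 2220.7872 rpm, dir flips to +; running = +2220.7872

+2220.7872 rpm (same as input, |ω| = 2220.7872 rpm)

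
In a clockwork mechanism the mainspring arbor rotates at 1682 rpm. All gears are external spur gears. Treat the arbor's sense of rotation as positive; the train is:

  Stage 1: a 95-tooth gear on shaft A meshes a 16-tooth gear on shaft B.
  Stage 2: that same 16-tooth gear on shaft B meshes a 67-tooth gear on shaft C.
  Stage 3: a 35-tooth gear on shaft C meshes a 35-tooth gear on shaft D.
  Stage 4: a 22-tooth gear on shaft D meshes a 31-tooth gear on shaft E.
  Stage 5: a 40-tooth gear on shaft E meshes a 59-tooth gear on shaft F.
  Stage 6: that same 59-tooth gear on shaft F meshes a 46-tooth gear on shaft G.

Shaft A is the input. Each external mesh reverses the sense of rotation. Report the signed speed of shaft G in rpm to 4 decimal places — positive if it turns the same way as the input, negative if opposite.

Stage 1 [95T→16T]: ω = 1682.0000×95/16 = 9986.8750 rpm, dir flips to −; running = −9986.8750
Stage 2 [16T→67T]: ω = 9986.8750×16/67 = 2384.9254 rpm, dir flips to +; running = +2384.9254
Stage 3 [35T→35T]: ω = 2384.9254×35/35 = 2384.9254 rpm, dir flips to −; running = −2384.9254
Stage 4 [22T→31T]: ω = 2384.9254×22/31 = 1692.5277 rpm, dir flips to +; running = +1692.5277
Stage 5 [40T→59T]: ω = 1692.5277×40/59 = 1147.4764 rpm, dir flips to −; running = −1147.4764
Stage 6 [59T→46T]: ω = 1147.4764×59/46 = 1471.7632 rpm, dir flips to +; running = +1471.7632

+1471.7632 rpm (same as input, |ω| = 1471.7632 rpm)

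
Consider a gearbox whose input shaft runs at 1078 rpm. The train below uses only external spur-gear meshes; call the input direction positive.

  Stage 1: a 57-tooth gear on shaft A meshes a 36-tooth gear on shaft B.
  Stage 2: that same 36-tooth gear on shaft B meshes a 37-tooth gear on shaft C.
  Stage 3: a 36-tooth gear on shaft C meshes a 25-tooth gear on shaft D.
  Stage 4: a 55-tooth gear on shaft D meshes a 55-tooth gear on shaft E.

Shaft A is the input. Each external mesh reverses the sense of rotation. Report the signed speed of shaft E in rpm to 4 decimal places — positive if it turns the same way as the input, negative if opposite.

+2391.4119 rpm (same as input, |ω| = 2391.4119 rpm)

Stage 1 [57T→36T]: ω = 1078.0000×57/36 = 1706.8333 rpm, dir flips to −; running = −1706.8333
Stage 2 [36T→37T]: ω = 1706.8333×36/37 = 1660.7027 rpm, dir flips to +; running = +1660.7027
Stage 3 [36T→25T]: ω = 1660.7027×36/25 = 2391.4119 rpm, dir flips to −; running = −2391.4119
Stage 4 [55T→55T]: ω = 2391.4119×55/55 = 2391.4119 rpm, dir flips to +; running = +2391.4119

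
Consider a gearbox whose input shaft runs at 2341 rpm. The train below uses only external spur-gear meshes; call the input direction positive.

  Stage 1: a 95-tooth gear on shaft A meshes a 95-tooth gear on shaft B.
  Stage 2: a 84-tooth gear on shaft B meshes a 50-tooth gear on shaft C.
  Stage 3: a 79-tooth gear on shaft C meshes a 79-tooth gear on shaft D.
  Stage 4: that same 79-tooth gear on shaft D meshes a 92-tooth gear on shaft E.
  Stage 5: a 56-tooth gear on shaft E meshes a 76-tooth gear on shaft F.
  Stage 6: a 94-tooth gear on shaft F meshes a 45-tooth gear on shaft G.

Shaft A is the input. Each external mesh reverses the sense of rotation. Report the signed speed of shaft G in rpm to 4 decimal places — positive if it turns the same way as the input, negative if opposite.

Stage 1 [95T→95T]: ω = 2341.0000×95/95 = 2341.0000 rpm, dir flips to −; running = −2341.0000
Stage 2 [84T→50T]: ω = 2341.0000×84/50 = 3932.8800 rpm, dir flips to +; running = +3932.8800
Stage 3 [79T→79T]: ω = 3932.8800×79/79 = 3932.8800 rpm, dir flips to −; running = −3932.8800
Stage 4 [79T→92T]: ω = 3932.8800×79/92 = 3377.1470 rpm, dir flips to +; running = +3377.1470
Stage 5 [56T→76T]: ω = 3377.1470×56/76 = 2488.4241 rpm, dir flips to −; running = −2488.4241
Stage 6 [94T→45T]: ω = 2488.4241×94/45 = 5198.0414 rpm, dir flips to +; running = +5198.0414

+5198.0414 rpm (same as input, |ω| = 5198.0414 rpm)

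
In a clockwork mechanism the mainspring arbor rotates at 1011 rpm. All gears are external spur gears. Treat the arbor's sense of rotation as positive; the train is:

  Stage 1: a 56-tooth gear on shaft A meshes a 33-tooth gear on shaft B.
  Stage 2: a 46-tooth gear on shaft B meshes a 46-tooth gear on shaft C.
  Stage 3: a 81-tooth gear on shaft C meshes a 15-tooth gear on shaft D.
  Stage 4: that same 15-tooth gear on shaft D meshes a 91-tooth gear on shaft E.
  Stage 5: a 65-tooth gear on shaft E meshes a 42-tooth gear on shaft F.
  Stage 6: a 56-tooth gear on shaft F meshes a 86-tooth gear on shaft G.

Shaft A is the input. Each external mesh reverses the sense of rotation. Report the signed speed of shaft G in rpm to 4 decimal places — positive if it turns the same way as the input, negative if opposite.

+1538.9429 rpm (same as input, |ω| = 1538.9429 rpm)

Stage 1 [56T→33T]: ω = 1011.0000×56/33 = 1715.6364 rpm, dir flips to −; running = −1715.6364
Stage 2 [46T→46T]: ω = 1715.6364×46/46 = 1715.6364 rpm, dir flips to +; running = +1715.6364
Stage 3 [81T→15T]: ω = 1715.6364×81/15 = 9264.4364 rpm, dir flips to −; running = −9264.4364
Stage 4 [15T→91T]: ω = 9264.4364×15/91 = 1527.1049 rpm, dir flips to +; running = +1527.1049
Stage 5 [65T→42T]: ω = 1527.1049×65/42 = 2363.3766 rpm, dir flips to −; running = −2363.3766
Stage 6 [56T→86T]: ω = 2363.3766×56/86 = 1538.9429 rpm, dir flips to +; running = +1538.9429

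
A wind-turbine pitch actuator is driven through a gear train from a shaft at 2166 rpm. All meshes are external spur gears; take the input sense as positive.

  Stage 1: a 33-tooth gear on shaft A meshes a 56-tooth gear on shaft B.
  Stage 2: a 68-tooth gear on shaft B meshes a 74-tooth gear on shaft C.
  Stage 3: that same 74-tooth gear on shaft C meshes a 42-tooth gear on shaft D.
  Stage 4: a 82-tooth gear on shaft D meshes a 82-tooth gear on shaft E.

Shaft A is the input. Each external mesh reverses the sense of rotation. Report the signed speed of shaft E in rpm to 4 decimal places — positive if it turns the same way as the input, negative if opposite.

Stage 1 [33T→56T]: ω = 2166.0000×33/56 = 1276.3929 rpm, dir flips to −; running = −1276.3929
Stage 2 [68T→74T]: ω = 1276.3929×68/74 = 1172.9015 rpm, dir flips to +; running = +1172.9015
Stage 3 [74T→42T]: ω = 1172.9015×74/42 = 2066.5408 rpm, dir flips to −; running = −2066.5408
Stage 4 [82T→82T]: ω = 2066.5408×82/82 = 2066.5408 rpm, dir flips to +; running = +2066.5408

+2066.5408 rpm (same as input, |ω| = 2066.5408 rpm)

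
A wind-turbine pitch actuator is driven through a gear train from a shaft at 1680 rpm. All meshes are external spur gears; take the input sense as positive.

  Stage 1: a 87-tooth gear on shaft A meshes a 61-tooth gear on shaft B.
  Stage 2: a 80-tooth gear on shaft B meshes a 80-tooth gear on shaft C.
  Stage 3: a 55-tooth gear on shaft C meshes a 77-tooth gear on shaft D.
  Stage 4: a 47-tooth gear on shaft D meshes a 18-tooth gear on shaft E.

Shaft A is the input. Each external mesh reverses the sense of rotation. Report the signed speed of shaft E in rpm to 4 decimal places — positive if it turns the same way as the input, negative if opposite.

Stage 1 [87T→61T]: ω = 1680.0000×87/61 = 2396.0656 rpm, dir flips to −; running = −2396.0656
Stage 2 [80T→80T]: ω = 2396.0656×80/80 = 2396.0656 rpm, dir flips to +; running = +2396.0656
Stage 3 [55T→77T]: ω = 2396.0656×55/77 = 1711.4754 rpm, dir flips to −; running = −1711.4754
Stage 4 [47T→18T]: ω = 1711.4754×47/18 = 4468.8525 rpm, dir flips to +; running = +4468.8525

+4468.8525 rpm (same as input, |ω| = 4468.8525 rpm)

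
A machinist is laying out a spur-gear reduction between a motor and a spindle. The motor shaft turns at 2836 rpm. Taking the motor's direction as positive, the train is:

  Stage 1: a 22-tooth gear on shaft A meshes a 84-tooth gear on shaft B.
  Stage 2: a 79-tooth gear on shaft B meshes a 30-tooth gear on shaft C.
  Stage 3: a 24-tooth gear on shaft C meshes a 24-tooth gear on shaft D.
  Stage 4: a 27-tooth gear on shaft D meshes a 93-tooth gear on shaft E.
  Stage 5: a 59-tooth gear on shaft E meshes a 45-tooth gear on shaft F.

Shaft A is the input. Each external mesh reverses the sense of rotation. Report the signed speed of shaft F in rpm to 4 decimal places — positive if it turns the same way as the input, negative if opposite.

-744.5190 rpm (opposite to input, |ω| = 744.5190 rpm)

Stage 1 [22T→84T]: ω = 2836.0000×22/84 = 742.7619 rpm, dir flips to −; running = −742.7619
Stage 2 [79T→30T]: ω = 742.7619×79/30 = 1955.9397 rpm, dir flips to +; running = +1955.9397
Stage 3 [24T→24T]: ω = 1955.9397×24/24 = 1955.9397 rpm, dir flips to −; running = −1955.9397
Stage 4 [27T→93T]: ω = 1955.9397×27/93 = 567.8535 rpm, dir flips to +; running = +567.8535
Stage 5 [59T→45T]: ω = 567.8535×59/45 = 744.5190 rpm, dir flips to −; running = −744.5190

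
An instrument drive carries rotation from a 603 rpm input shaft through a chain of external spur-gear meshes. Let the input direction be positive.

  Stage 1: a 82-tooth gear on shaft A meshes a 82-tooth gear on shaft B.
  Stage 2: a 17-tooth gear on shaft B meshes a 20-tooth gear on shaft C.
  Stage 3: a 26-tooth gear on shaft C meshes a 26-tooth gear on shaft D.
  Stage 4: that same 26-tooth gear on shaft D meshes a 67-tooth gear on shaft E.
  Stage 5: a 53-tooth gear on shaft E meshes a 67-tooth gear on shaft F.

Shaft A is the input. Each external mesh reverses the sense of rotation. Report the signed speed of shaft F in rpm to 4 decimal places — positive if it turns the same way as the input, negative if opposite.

-157.3388 rpm (opposite to input, |ω| = 157.3388 rpm)

Stage 1 [82T→82T]: ω = 603.0000×82/82 = 603.0000 rpm, dir flips to −; running = −603.0000
Stage 2 [17T→20T]: ω = 603.0000×17/20 = 512.5500 rpm, dir flips to +; running = +512.5500
Stage 3 [26T→26T]: ω = 512.5500×26/26 = 512.5500 rpm, dir flips to −; running = −512.5500
Stage 4 [26T→67T]: ω = 512.5500×26/67 = 198.9000 rpm, dir flips to +; running = +198.9000
Stage 5 [53T→67T]: ω = 198.9000×53/67 = 157.3388 rpm, dir flips to −; running = −157.3388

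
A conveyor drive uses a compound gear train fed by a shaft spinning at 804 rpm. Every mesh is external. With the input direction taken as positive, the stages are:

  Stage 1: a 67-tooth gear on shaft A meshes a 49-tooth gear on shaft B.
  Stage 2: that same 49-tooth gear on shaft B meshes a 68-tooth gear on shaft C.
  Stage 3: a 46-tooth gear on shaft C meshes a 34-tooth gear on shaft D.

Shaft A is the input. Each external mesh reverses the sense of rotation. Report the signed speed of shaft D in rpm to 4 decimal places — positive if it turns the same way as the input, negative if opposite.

Stage 1 [67T→49T]: ω = 804.0000×67/49 = 1099.3469 rpm, dir flips to −; running = −1099.3469
Stage 2 [49T→68T]: ω = 1099.3469×49/68 = 792.1765 rpm, dir flips to +; running = +792.1765
Stage 3 [46T→34T]: ω = 792.1765×46/34 = 1071.7682 rpm, dir flips to −; running = −1071.7682

-1071.7682 rpm (opposite to input, |ω| = 1071.7682 rpm)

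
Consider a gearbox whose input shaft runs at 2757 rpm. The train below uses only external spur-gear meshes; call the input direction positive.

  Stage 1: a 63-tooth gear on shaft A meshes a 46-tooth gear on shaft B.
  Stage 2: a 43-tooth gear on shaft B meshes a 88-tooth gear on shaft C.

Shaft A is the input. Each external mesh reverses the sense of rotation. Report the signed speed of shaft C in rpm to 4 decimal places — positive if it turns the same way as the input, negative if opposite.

Stage 1 [63T→46T]: ω = 2757.0000×63/46 = 3775.8913 rpm, dir flips to −; running = −3775.8913
Stage 2 [43T→88T]: ω = 3775.8913×43/88 = 1845.0378 rpm, dir flips to +; running = +1845.0378

+1845.0378 rpm (same as input, |ω| = 1845.0378 rpm)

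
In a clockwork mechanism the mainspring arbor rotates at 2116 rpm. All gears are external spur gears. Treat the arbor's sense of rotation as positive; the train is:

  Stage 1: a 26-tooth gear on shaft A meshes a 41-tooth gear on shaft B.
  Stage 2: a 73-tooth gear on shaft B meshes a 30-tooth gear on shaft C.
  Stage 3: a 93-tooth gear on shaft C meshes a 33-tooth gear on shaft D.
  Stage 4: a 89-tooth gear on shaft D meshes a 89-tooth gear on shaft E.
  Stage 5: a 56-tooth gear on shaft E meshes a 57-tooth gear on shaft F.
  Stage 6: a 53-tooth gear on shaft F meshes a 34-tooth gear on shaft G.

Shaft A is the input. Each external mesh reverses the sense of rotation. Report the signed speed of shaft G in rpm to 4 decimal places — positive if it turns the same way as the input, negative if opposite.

+14092.4302 rpm (same as input, |ω| = 14092.4302 rpm)

Stage 1 [26T→41T]: ω = 2116.0000×26/41 = 1341.8537 rpm, dir flips to −; running = −1341.8537
Stage 2 [73T→30T]: ω = 1341.8537×73/30 = 3265.1772 rpm, dir flips to +; running = +3265.1772
Stage 3 [93T→33T]: ω = 3265.1772×93/33 = 9201.8631 rpm, dir flips to −; running = −9201.8631
Stage 4 [89T→89T]: ω = 9201.8631×89/89 = 9201.8631 rpm, dir flips to +; running = +9201.8631
Stage 5 [56T→57T]: ω = 9201.8631×56/57 = 9040.4269 rpm, dir flips to −; running = −9040.4269
Stage 6 [53T→34T]: ω = 9040.4269×53/34 = 14092.4302 rpm, dir flips to +; running = +14092.4302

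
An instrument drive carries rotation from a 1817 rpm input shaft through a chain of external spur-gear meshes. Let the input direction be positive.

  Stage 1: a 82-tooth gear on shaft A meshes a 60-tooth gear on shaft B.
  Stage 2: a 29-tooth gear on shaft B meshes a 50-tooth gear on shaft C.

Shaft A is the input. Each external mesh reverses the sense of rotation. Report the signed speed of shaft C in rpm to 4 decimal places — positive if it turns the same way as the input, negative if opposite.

Stage 1 [82T→60T]: ω = 1817.0000×82/60 = 2483.2333 rpm, dir flips to −; running = −2483.2333
Stage 2 [29T→50T]: ω = 2483.2333×29/50 = 1440.2753 rpm, dir flips to +; running = +1440.2753

+1440.2753 rpm (same as input, |ω| = 1440.2753 rpm)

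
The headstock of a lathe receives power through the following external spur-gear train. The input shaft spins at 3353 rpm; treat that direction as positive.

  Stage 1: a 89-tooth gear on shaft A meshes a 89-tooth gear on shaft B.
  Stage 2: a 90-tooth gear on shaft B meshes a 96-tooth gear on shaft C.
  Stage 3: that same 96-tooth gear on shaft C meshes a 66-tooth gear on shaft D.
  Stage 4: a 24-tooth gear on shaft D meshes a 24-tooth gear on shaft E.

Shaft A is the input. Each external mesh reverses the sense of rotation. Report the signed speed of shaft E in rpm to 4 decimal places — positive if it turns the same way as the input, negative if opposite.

Stage 1 [89T→89T]: ω = 3353.0000×89/89 = 3353.0000 rpm, dir flips to −; running = −3353.0000
Stage 2 [90T→96T]: ω = 3353.0000×90/96 = 3143.4375 rpm, dir flips to +; running = +3143.4375
Stage 3 [96T→66T]: ω = 3143.4375×96/66 = 4572.2727 rpm, dir flips to −; running = −4572.2727
Stage 4 [24T→24T]: ω = 4572.2727×24/24 = 4572.2727 rpm, dir flips to +; running = +4572.2727

+4572.2727 rpm (same as input, |ω| = 4572.2727 rpm)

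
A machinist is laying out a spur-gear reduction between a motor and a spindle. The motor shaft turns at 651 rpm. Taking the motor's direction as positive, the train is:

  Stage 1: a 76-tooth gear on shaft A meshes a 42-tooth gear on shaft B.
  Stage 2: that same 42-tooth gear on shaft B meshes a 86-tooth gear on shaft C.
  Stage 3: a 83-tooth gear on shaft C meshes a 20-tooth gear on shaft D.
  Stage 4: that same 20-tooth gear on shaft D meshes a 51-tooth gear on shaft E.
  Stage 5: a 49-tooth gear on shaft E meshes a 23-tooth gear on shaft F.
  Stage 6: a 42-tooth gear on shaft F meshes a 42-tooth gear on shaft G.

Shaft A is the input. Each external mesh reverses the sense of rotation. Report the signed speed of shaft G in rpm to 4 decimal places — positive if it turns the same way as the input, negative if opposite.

Stage 1 [76T→42T]: ω = 651.0000×76/42 = 1178.0000 rpm, dir flips to −; running = −1178.0000
Stage 2 [42T→86T]: ω = 1178.0000×42/86 = 575.3023 rpm, dir flips to +; running = +575.3023
Stage 3 [83T→20T]: ω = 575.3023×83/20 = 2387.5047 rpm, dir flips to −; running = −2387.5047
Stage 4 [20T→51T]: ω = 2387.5047×20/51 = 936.2763 rpm, dir flips to +; running = +936.2763
Stage 5 [49T→23T]: ω = 936.2763×49/23 = 1994.6757 rpm, dir flips to −; running = −1994.6757
Stage 6 [42T→42T]: ω = 1994.6757×42/42 = 1994.6757 rpm, dir flips to +; running = +1994.6757

+1994.6757 rpm (same as input, |ω| = 1994.6757 rpm)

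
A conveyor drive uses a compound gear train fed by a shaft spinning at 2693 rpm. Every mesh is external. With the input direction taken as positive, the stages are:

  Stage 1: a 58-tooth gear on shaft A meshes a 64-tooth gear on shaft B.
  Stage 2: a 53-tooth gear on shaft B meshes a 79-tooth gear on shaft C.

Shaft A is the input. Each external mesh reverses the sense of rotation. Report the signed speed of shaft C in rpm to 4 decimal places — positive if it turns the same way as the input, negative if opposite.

+1637.3184 rpm (same as input, |ω| = 1637.3184 rpm)

Stage 1 [58T→64T]: ω = 2693.0000×58/64 = 2440.5312 rpm, dir flips to −; running = −2440.5312
Stage 2 [53T→79T]: ω = 2440.5312×53/79 = 1637.3184 rpm, dir flips to +; running = +1637.3184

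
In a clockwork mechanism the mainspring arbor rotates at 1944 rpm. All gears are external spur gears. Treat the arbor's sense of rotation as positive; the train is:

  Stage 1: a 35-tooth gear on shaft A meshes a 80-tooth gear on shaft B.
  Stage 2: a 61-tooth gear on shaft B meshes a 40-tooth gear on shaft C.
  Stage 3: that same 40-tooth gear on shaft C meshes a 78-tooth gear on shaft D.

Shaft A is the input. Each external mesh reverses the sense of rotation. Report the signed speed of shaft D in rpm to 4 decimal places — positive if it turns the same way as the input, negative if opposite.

Stage 1 [35T→80T]: ω = 1944.0000×35/80 = 850.5000 rpm, dir flips to −; running = −850.5000
Stage 2 [61T→40T]: ω = 850.5000×61/40 = 1297.0125 rpm, dir flips to +; running = +1297.0125
Stage 3 [40T→78T]: ω = 1297.0125×40/78 = 665.1346 rpm, dir flips to −; running = −665.1346

-665.1346 rpm (opposite to input, |ω| = 665.1346 rpm)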